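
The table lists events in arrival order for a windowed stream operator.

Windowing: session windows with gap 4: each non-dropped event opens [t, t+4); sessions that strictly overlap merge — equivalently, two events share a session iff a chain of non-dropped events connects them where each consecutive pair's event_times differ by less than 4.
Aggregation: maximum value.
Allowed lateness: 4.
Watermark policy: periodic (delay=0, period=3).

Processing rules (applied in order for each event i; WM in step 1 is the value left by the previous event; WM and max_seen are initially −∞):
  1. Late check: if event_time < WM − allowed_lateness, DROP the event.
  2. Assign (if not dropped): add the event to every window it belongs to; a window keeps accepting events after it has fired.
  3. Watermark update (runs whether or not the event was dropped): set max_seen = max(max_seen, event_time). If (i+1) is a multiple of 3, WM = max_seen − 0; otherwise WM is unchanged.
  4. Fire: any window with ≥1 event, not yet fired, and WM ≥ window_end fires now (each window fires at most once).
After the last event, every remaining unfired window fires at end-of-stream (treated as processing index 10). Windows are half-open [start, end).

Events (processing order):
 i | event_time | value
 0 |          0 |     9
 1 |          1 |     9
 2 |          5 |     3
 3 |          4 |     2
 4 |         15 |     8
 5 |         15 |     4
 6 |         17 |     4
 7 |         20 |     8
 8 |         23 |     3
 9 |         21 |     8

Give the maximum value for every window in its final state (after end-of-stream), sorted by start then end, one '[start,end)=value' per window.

[0,9)=9 [15,27)=8

i=0 t=0 v=9: → [0,4); WM=−∞
i=1 t=1 v=9: → [0,5); WM=−∞
i=2 t=5 v=3: → [5,9); WM=5
i=3 t=4 v=2: → [0,9); WM=5
i=4 t=15 v=8: → [15,19); WM=5
i=5 t=15 v=4: → [15,19); WM=15
i=6 t=17 v=4: → [15,21); WM=15
i=7 t=20 v=8: → [15,24); WM=15
i=8 t=23 v=3: → [15,27); WM=23
i=9 t=21 v=8: → [15,27); WM=23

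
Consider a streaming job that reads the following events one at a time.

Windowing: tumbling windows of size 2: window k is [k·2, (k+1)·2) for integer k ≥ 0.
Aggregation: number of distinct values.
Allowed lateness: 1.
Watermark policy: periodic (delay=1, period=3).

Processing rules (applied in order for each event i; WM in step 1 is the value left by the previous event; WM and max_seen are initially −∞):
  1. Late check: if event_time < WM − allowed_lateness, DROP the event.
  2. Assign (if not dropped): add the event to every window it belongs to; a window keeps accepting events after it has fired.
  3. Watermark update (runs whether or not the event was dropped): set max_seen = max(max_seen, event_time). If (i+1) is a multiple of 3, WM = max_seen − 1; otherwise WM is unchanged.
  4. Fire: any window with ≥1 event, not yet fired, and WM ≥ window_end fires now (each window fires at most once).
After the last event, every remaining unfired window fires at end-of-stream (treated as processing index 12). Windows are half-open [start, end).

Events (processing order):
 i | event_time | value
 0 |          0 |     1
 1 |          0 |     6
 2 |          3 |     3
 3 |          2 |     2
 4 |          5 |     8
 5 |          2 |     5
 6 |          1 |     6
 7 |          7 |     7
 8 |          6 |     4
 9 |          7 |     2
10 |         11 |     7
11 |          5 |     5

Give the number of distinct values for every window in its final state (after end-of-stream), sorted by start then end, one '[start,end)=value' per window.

i=0 t=0 v=1: → [0,2); WM=−∞
i=1 t=0 v=6: → [0,2); WM=−∞
i=2 t=3 v=3: → [2,4); WM=2; [0,2) fires=2
i=3 t=2 v=2: → [2,4); WM=2
i=4 t=5 v=8: → [4,6); WM=2
i=5 t=2 v=5: → [2,4); WM=4; [2,4) fires=3
i=6 t=1 v=6: DROP (t<4-1); WM=4
i=7 t=7 v=7: → [6,8); WM=4
i=8 t=6 v=4: → [6,8); WM=6; [4,6) fires=1
i=9 t=7 v=2: → [6,8); WM=6
i=10 t=11 v=7: → [10,12); WM=6
i=11 t=5 v=5: → [4,6); WM=10; [6,8) fires=3

[0,2)=2 [2,4)=3 [4,6)=2 [6,8)=3 [10,12)=1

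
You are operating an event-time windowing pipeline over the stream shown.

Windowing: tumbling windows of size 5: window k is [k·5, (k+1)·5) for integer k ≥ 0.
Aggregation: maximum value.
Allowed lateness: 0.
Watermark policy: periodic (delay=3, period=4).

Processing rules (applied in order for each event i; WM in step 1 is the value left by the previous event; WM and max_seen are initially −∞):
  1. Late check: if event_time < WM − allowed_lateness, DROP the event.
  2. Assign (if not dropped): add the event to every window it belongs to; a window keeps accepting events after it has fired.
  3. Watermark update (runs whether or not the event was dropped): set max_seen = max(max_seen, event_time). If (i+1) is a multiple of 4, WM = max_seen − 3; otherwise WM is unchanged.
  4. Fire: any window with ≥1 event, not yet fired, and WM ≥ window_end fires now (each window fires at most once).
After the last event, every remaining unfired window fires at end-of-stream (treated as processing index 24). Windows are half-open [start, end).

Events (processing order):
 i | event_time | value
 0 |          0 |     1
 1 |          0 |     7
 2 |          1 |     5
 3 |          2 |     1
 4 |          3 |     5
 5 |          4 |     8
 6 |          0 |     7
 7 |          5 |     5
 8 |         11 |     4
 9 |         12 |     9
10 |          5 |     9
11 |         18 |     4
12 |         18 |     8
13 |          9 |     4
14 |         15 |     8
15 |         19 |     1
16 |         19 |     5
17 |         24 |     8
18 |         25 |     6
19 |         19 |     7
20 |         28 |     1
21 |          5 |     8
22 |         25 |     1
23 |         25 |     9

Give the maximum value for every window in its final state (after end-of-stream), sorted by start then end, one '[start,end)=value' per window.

i=0 t=0 v=1: → [0,5); WM=−∞
i=1 t=0 v=7: → [0,5); WM=−∞
i=2 t=1 v=5: → [0,5); WM=−∞
i=3 t=2 v=1: → [0,5); WM=-1
i=4 t=3 v=5: → [0,5); WM=-1
i=5 t=4 v=8: → [0,5); WM=-1
i=6 t=0 v=7: → [0,5); WM=-1
i=7 t=5 v=5: → [5,10); WM=2
i=8 t=11 v=4: → [10,15); WM=2
i=9 t=12 v=9: → [10,15); WM=2
i=10 t=5 v=9: → [5,10); WM=2
i=11 t=18 v=4: → [15,20); WM=15; [0,5) fires=8 [5,10) fires=9 [10,15) fires=9
i=12 t=18 v=8: → [15,20); WM=15
i=13 t=9 v=4: DROP (t<15-0); WM=15
i=14 t=15 v=8: → [15,20); WM=15
i=15 t=19 v=1: → [15,20); WM=16
i=16 t=19 v=5: → [15,20); WM=16
i=17 t=24 v=8: → [20,25); WM=16
i=18 t=25 v=6: → [25,30); WM=16
i=19 t=19 v=7: → [15,20); WM=22; [15,20) fires=8
i=20 t=28 v=1: → [25,30); WM=22
i=21 t=5 v=8: DROP (t<22-0); WM=22
i=22 t=25 v=1: → [25,30); WM=22
i=23 t=25 v=9: → [25,30); WM=25; [20,25) fires=8

[0,5)=8 [5,10)=9 [10,15)=9 [15,20)=8 [20,25)=8 [25,30)=9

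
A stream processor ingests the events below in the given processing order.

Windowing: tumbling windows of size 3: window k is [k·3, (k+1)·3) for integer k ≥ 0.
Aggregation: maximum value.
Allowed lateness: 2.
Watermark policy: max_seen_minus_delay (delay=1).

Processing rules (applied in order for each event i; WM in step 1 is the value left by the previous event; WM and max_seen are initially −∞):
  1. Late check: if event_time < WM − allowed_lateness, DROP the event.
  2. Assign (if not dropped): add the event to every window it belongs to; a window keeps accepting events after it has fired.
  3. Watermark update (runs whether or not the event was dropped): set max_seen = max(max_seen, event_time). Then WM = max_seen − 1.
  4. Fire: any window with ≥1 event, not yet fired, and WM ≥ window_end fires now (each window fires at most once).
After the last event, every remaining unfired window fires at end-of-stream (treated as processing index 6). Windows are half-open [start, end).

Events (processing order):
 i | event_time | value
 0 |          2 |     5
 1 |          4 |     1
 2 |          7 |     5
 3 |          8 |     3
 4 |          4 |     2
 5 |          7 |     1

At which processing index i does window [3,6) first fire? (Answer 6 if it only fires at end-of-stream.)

i=0 t=2 v=5: → [0,3); WM=1
i=1 t=4 v=1: → [3,6); WM=3; [0,3) fires=5
i=2 t=7 v=5: → [6,9); WM=6; [3,6) fires=1
i=3 t=8 v=3: → [6,9); WM=7
i=4 t=4 v=2: DROP (t<7-2); WM=7
i=5 t=7 v=1: → [6,9); WM=7

2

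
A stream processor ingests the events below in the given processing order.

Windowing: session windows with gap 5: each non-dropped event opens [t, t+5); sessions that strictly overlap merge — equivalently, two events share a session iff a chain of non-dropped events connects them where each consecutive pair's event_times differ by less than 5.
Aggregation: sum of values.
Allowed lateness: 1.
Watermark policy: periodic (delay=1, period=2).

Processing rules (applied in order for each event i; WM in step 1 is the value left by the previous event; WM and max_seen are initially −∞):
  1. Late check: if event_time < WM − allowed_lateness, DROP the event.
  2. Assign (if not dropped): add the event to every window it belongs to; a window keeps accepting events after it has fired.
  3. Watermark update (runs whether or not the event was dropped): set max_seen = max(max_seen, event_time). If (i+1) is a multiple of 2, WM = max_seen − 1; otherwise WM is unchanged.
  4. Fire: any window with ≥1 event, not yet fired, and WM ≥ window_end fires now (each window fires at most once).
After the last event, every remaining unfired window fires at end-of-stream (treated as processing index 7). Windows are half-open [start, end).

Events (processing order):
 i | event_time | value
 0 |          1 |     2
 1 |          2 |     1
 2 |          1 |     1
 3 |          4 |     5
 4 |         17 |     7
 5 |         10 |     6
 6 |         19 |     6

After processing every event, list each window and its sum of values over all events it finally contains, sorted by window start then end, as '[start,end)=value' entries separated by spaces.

[1,9)=9 [10,15)=6 [17,24)=13

i=0 t=1 v=2: → [1,6); WM=−∞
i=1 t=2 v=1: → [1,7); WM=1
i=2 t=1 v=1: → [1,7); WM=1
i=3 t=4 v=5: → [1,9); WM=3
i=4 t=17 v=7: → [17,22); WM=3
i=5 t=10 v=6: → [10,15); WM=16
i=6 t=19 v=6: → [17,24); WM=16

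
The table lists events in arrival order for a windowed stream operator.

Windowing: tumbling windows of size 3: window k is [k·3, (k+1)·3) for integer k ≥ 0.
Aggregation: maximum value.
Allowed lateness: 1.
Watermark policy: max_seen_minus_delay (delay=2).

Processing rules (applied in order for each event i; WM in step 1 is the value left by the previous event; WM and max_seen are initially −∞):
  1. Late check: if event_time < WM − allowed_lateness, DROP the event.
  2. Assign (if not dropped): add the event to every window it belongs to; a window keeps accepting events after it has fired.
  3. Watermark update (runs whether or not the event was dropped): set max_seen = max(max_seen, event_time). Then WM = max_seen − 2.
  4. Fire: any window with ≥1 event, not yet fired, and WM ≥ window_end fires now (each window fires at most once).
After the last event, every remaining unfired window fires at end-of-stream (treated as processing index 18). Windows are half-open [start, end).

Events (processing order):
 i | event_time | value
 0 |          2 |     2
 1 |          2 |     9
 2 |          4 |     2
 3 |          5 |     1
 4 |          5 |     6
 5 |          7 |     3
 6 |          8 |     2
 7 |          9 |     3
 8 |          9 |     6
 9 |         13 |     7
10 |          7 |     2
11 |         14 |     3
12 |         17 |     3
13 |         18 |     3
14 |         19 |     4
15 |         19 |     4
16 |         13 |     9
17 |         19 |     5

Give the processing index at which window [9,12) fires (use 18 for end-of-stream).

i=0 t=2 v=2: → [0,3); WM=0
i=1 t=2 v=9: → [0,3); WM=0
i=2 t=4 v=2: → [3,6); WM=2
i=3 t=5 v=1: → [3,6); WM=3; [0,3) fires=9
i=4 t=5 v=6: → [3,6); WM=3
i=5 t=7 v=3: → [6,9); WM=5
i=6 t=8 v=2: → [6,9); WM=6; [3,6) fires=6
i=7 t=9 v=3: → [9,12); WM=7
i=8 t=9 v=6: → [9,12); WM=7
i=9 t=13 v=7: → [12,15); WM=11; [6,9) fires=3
i=10 t=7 v=2: DROP (t<11-1); WM=11
i=11 t=14 v=3: → [12,15); WM=12; [9,12) fires=6
i=12 t=17 v=3: → [15,18); WM=15; [12,15) fires=7
i=13 t=18 v=3: → [18,21); WM=16
i=14 t=19 v=4: → [18,21); WM=17
i=15 t=19 v=4: → [18,21); WM=17
i=16 t=13 v=9: DROP (t<17-1); WM=17
i=17 t=19 v=5: → [18,21); WM=17

11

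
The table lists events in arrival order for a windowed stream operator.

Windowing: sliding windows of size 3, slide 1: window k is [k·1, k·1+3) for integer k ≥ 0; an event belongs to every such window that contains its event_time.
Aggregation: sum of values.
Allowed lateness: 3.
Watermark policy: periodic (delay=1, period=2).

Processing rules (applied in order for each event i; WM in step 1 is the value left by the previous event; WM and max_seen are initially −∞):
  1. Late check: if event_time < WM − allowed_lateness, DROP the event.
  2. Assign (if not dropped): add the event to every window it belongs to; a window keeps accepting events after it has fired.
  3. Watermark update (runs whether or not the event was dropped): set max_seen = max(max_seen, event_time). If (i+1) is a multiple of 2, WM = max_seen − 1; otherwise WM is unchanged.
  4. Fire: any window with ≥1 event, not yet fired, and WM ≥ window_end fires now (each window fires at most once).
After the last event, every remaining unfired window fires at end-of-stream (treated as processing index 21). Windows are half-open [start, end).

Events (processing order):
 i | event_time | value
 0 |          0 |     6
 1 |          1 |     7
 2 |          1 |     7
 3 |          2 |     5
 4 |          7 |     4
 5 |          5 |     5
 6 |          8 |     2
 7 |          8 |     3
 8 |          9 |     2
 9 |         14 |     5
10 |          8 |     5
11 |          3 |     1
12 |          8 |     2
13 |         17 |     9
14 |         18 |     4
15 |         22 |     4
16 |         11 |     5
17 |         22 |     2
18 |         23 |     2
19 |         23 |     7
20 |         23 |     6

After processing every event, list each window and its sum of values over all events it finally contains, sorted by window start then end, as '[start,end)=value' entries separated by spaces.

[0,3)=25 [1,4)=19 [2,5)=5 [3,6)=5 [4,7)=5 [5,8)=9 [6,9)=9 [7,10)=11 [8,11)=7 [9,12)=2 [12,15)=5 [13,16)=5 [14,17)=5 [15,18)=9 [16,19)=13 [17,20)=13 [18,21)=4 [20,23)=6 [21,24)=21 [22,25)=21 [23,26)=15

i=0 t=0 v=6: → [0,3); WM=−∞
i=1 t=1 v=7: → [1,4),[0,3); WM=0
i=2 t=1 v=7: → [1,4),[0,3); WM=0
i=3 t=2 v=5: → [2,5),[1,4),[0,3); WM=1
i=4 t=7 v=4: → [7,10),[6,9),[5,8); WM=1
i=5 t=5 v=5: → [5,8),[4,7),[3,6); WM=6; [0,3) fires=25 [1,4) fires=19 [2,5) fires=5 [3,6) fires=5
i=6 t=8 v=2: → [8,11),[7,10),[6,9); WM=6
i=7 t=8 v=3: → [8,11),[7,10),[6,9); WM=7; [4,7) fires=5
i=8 t=9 v=2: → [9,12),[8,11),[7,10); WM=7
i=9 t=14 v=5: → [14,17),[13,16),[12,15); WM=13; [5,8) fires=9 [6,9) fires=9 [7,10) fires=11 [8,11) fires=7 [9,12) fires=2
i=10 t=8 v=5: DROP (t<13-3); WM=13
i=11 t=3 v=1: DROP (t<13-3); WM=13
i=12 t=8 v=2: DROP (t<13-3); WM=13
i=13 t=17 v=9: → [17,20),[16,19),[15,18); WM=16; [12,15) fires=5 [13,16) fires=5
i=14 t=18 v=4: → [18,21),[17,20),[16,19); WM=16
i=15 t=22 v=4: → [22,25),[21,24),[20,23); WM=21; [14,17) fires=5 [15,18) fires=9 [16,19) fires=13 [17,20) fires=13 [18,21) fires=4
i=16 t=11 v=5: DROP (t<21-3); WM=21
i=17 t=22 v=2: → [22,25),[21,24),[20,23); WM=21
i=18 t=23 v=2: → [23,26),[22,25),[21,24); WM=21
i=19 t=23 v=7: → [23,26),[22,25),[21,24); WM=22
i=20 t=23 v=6: → [23,26),[22,25),[21,24); WM=22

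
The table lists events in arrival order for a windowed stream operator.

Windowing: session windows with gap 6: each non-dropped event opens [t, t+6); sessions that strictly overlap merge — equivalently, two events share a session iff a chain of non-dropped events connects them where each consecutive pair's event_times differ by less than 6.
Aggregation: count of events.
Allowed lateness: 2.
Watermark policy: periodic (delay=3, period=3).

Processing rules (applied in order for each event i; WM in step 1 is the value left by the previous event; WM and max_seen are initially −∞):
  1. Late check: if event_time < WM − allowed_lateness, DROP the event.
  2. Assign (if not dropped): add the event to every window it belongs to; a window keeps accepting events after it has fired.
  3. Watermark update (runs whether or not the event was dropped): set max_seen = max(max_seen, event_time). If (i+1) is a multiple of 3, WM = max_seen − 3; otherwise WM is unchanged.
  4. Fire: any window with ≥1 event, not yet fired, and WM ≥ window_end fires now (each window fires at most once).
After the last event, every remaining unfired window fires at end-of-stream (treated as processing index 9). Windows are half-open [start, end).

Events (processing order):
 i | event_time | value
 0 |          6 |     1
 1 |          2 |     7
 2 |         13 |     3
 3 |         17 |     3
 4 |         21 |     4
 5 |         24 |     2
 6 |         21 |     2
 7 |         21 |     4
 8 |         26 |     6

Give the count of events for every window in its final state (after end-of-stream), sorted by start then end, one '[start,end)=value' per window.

i=0 t=6 v=1: → [6,12); WM=−∞
i=1 t=2 v=7: → [2,12); WM=−∞
i=2 t=13 v=3: → [13,19); WM=10
i=3 t=17 v=3: → [13,23); WM=10
i=4 t=21 v=4: → [13,27); WM=10
i=5 t=24 v=2: → [13,30); WM=21
i=6 t=21 v=2: → [13,30); WM=21
i=7 t=21 v=4: → [13,30); WM=21
i=8 t=26 v=6: → [13,32); WM=23

[2,12)=2 [13,32)=7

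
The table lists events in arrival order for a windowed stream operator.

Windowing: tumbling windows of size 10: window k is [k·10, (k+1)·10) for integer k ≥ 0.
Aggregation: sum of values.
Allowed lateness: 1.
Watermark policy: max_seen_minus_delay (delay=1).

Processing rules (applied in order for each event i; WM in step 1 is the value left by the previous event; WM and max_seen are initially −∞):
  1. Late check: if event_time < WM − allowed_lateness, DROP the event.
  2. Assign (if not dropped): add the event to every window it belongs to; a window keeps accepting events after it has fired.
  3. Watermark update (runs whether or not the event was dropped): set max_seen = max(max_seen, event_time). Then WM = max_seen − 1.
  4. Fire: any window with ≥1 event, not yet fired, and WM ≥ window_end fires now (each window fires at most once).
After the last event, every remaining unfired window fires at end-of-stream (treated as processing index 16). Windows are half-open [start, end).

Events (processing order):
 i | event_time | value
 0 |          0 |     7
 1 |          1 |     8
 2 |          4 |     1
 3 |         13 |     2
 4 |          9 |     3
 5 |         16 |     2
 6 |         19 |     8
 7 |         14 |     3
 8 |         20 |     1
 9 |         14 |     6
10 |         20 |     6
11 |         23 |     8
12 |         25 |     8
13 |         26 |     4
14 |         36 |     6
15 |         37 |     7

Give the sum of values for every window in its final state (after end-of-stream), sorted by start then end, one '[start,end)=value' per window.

i=0 t=0 v=7: → [0,10); WM=-1
i=1 t=1 v=8: → [0,10); WM=0
i=2 t=4 v=1: → [0,10); WM=3
i=3 t=13 v=2: → [10,20); WM=12; [0,10) fires=16
i=4 t=9 v=3: DROP (t<12-1); WM=12
i=5 t=16 v=2: → [10,20); WM=15
i=6 t=19 v=8: → [10,20); WM=18
i=7 t=14 v=3: DROP (t<18-1); WM=18
i=8 t=20 v=1: → [20,30); WM=19
i=9 t=14 v=6: DROP (t<19-1); WM=19
i=10 t=20 v=6: → [20,30); WM=19
i=11 t=23 v=8: → [20,30); WM=22; [10,20) fires=12
i=12 t=25 v=8: → [20,30); WM=24
i=13 t=26 v=4: → [20,30); WM=25
i=14 t=36 v=6: → [30,40); WM=35; [20,30) fires=27
i=15 t=37 v=7: → [30,40); WM=36

[0,10)=16 [10,20)=12 [20,30)=27 [30,40)=13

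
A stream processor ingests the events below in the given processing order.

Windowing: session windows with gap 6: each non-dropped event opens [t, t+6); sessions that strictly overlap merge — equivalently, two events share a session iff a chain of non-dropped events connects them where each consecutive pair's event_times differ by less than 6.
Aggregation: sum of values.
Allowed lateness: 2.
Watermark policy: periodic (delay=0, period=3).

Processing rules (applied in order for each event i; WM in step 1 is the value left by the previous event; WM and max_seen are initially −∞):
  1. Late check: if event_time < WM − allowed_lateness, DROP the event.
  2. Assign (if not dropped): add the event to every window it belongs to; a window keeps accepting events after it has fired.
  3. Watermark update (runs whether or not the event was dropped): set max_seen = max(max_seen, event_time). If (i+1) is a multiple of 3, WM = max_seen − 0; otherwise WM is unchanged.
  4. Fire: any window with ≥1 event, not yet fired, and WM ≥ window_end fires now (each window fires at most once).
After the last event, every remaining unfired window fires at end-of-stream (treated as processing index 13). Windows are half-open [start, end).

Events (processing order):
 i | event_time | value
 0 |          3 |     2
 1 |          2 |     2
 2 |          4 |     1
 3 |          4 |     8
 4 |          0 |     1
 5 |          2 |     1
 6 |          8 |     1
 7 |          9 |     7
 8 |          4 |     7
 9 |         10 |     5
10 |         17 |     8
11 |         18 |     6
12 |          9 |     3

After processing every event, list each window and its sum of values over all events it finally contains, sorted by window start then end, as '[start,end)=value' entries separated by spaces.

[2,16)=34 [17,24)=14

i=0 t=3 v=2: → [3,9); WM=−∞
i=1 t=2 v=2: → [2,9); WM=−∞
i=2 t=4 v=1: → [2,10); WM=4
i=3 t=4 v=8: → [2,10); WM=4
i=4 t=0 v=1: DROP (t<4-2); WM=4
i=5 t=2 v=1: → [2,10); WM=4
i=6 t=8 v=1: → [2,14); WM=4
i=7 t=9 v=7: → [2,15); WM=4
i=8 t=4 v=7: → [2,15); WM=9
i=9 t=10 v=5: → [2,16); WM=9
i=10 t=17 v=8: → [17,23); WM=9
i=11 t=18 v=6: → [17,24); WM=18
i=12 t=9 v=3: DROP (t<18-2); WM=18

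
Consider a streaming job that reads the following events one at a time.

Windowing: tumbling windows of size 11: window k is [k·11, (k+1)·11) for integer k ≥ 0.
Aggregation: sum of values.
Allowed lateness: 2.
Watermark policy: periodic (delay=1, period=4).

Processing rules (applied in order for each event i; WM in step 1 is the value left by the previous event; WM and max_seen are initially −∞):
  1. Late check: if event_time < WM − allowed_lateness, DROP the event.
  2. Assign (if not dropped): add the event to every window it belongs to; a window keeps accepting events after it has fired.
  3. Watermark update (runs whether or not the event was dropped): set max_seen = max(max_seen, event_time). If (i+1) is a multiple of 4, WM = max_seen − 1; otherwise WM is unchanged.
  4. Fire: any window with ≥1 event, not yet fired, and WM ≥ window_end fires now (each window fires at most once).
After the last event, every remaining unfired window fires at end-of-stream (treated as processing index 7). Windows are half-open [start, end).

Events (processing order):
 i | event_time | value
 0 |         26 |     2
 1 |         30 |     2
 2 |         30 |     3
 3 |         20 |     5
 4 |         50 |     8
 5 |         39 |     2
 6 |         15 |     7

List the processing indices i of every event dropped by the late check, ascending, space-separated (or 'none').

6

i=0 t=26 v=2: → [22,33); WM=−∞
i=1 t=30 v=2: → [22,33); WM=−∞
i=2 t=30 v=3: → [22,33); WM=−∞
i=3 t=20 v=5: → [11,22); WM=29; [11,22) fires=5
i=4 t=50 v=8: → [44,55); WM=29
i=5 t=39 v=2: → [33,44); WM=29
i=6 t=15 v=7: DROP (t<29-2); WM=29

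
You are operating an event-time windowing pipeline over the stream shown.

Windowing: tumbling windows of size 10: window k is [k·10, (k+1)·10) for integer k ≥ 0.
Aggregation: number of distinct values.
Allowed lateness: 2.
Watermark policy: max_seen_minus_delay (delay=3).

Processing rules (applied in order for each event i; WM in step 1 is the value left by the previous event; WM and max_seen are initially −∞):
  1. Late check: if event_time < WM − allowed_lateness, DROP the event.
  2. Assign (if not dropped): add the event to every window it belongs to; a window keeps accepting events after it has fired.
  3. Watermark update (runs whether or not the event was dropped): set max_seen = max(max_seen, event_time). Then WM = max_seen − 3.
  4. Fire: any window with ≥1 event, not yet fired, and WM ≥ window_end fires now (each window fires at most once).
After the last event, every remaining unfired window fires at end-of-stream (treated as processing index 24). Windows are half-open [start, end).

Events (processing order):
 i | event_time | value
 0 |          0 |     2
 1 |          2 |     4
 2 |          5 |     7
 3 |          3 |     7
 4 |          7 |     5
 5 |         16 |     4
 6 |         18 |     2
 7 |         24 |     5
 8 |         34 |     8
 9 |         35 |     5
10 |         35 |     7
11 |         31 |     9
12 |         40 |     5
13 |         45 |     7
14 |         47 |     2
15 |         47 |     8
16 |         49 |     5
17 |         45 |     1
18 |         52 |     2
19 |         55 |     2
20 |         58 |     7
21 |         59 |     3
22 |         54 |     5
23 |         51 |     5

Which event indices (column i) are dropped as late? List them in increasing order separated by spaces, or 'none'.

i=0 t=0 v=2: → [0,10); WM=-3
i=1 t=2 v=4: → [0,10); WM=-1
i=2 t=5 v=7: → [0,10); WM=2
i=3 t=3 v=7: → [0,10); WM=2
i=4 t=7 v=5: → [0,10); WM=4
i=5 t=16 v=4: → [10,20); WM=13; [0,10) fires=4
i=6 t=18 v=2: → [10,20); WM=15
i=7 t=24 v=5: → [20,30); WM=21; [10,20) fires=2
i=8 t=34 v=8: → [30,40); WM=31; [20,30) fires=1
i=9 t=35 v=5: → [30,40); WM=32
i=10 t=35 v=7: → [30,40); WM=32
i=11 t=31 v=9: → [30,40); WM=32
i=12 t=40 v=5: → [40,50); WM=37
i=13 t=45 v=7: → [40,50); WM=42; [30,40) fires=4
i=14 t=47 v=2: → [40,50); WM=44
i=15 t=47 v=8: → [40,50); WM=44
i=16 t=49 v=5: → [40,50); WM=46
i=17 t=45 v=1: → [40,50); WM=46
i=18 t=52 v=2: → [50,60); WM=49
i=19 t=55 v=2: → [50,60); WM=52; [40,50) fires=5
i=20 t=58 v=7: → [50,60); WM=55
i=21 t=59 v=3: → [50,60); WM=56
i=22 t=54 v=5: → [50,60); WM=56
i=23 t=51 v=5: DROP (t<56-2); WM=56

23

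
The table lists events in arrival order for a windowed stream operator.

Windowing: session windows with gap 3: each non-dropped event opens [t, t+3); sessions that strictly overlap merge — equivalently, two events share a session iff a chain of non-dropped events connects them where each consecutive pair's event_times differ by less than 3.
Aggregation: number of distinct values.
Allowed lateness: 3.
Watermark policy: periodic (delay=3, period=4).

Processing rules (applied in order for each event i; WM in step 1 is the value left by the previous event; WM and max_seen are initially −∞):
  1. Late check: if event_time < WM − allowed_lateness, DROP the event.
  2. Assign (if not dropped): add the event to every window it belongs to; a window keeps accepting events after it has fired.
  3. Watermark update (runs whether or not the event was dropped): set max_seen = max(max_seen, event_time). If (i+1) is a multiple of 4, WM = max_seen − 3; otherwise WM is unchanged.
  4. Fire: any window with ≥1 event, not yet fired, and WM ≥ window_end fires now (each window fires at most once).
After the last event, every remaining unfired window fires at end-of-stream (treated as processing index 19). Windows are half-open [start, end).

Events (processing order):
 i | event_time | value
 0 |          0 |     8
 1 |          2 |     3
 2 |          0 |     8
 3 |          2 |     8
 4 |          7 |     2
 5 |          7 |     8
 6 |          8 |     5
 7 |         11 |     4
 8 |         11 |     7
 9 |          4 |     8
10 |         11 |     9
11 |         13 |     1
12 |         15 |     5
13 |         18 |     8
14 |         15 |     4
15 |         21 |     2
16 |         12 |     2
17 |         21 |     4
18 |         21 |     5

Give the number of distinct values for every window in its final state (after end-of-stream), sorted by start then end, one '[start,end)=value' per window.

[0,5)=2 [7,11)=3 [11,18)=5 [18,21)=1 [21,24)=3

i=0 t=0 v=8: → [0,3); WM=−∞
i=1 t=2 v=3: → [0,5); WM=−∞
i=2 t=0 v=8: → [0,5); WM=−∞
i=3 t=2 v=8: → [0,5); WM=-1
i=4 t=7 v=2: → [7,10); WM=-1
i=5 t=7 v=8: → [7,10); WM=-1
i=6 t=8 v=5: → [7,11); WM=-1
i=7 t=11 v=4: → [11,14); WM=8
i=8 t=11 v=7: → [11,14); WM=8
i=9 t=4 v=8: DROP (t<8-3); WM=8
i=10 t=11 v=9: → [11,14); WM=8
i=11 t=13 v=1: → [11,16); WM=10
i=12 t=15 v=5: → [11,18); WM=10
i=13 t=18 v=8: → [18,21); WM=10
i=14 t=15 v=4: → [11,18); WM=10
i=15 t=21 v=2: → [21,24); WM=18
i=16 t=12 v=2: DROP (t<18-3); WM=18
i=17 t=21 v=4: → [21,24); WM=18
i=18 t=21 v=5: → [21,24); WM=18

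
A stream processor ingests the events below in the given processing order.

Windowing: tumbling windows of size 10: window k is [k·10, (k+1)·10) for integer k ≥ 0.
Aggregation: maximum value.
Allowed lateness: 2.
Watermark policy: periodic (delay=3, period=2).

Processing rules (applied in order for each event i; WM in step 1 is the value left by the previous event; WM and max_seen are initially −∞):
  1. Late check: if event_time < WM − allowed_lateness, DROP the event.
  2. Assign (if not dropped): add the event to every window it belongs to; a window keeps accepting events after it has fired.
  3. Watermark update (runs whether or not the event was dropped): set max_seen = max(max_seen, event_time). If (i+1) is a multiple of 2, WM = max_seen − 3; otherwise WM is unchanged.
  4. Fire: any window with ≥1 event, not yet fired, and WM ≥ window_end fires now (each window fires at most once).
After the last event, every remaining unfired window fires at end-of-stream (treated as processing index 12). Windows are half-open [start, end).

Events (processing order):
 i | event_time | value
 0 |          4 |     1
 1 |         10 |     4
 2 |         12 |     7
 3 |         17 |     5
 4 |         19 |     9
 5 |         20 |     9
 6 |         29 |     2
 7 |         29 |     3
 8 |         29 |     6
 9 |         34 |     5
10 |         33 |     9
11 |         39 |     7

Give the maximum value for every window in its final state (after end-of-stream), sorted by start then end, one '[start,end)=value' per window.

[0,10)=1 [10,20)=9 [20,30)=9 [30,40)=9

i=0 t=4 v=1: → [0,10); WM=−∞
i=1 t=10 v=4: → [10,20); WM=7
i=2 t=12 v=7: → [10,20); WM=7
i=3 t=17 v=5: → [10,20); WM=14; [0,10) fires=1
i=4 t=19 v=9: → [10,20); WM=14
i=5 t=20 v=9: → [20,30); WM=17
i=6 t=29 v=2: → [20,30); WM=17
i=7 t=29 v=3: → [20,30); WM=26; [10,20) fires=9
i=8 t=29 v=6: → [20,30); WM=26
i=9 t=34 v=5: → [30,40); WM=31; [20,30) fires=9
i=10 t=33 v=9: → [30,40); WM=31
i=11 t=39 v=7: → [30,40); WM=36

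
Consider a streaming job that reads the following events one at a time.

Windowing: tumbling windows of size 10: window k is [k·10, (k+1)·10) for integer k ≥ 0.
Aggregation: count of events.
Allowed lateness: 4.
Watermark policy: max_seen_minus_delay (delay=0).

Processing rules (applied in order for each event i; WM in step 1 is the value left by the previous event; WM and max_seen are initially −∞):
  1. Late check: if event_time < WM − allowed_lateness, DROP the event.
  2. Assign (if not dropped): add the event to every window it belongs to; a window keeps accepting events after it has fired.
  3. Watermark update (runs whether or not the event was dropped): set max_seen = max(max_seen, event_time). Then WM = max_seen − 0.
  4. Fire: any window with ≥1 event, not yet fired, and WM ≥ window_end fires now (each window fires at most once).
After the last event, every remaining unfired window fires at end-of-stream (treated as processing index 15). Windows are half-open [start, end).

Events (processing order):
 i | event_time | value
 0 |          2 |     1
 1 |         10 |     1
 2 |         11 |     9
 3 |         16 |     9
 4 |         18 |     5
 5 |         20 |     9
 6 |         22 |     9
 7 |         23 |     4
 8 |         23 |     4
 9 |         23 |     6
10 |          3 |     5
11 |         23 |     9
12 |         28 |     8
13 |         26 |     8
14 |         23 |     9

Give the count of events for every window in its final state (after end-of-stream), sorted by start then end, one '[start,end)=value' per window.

i=0 t=2 v=1: → [0,10); WM=2
i=1 t=10 v=1: → [10,20); WM=10; [0,10) fires=1
i=2 t=11 v=9: → [10,20); WM=11
i=3 t=16 v=9: → [10,20); WM=16
i=4 t=18 v=5: → [10,20); WM=18
i=5 t=20 v=9: → [20,30); WM=20; [10,20) fires=4
i=6 t=22 v=9: → [20,30); WM=22
i=7 t=23 v=4: → [20,30); WM=23
i=8 t=23 v=4: → [20,30); WM=23
i=9 t=23 v=6: → [20,30); WM=23
i=10 t=3 v=5: DROP (t<23-4); WM=23
i=11 t=23 v=9: → [20,30); WM=23
i=12 t=28 v=8: → [20,30); WM=28
i=13 t=26 v=8: → [20,30); WM=28
i=14 t=23 v=9: DROP (t<28-4); WM=28

[0,10)=1 [10,20)=4 [20,30)=8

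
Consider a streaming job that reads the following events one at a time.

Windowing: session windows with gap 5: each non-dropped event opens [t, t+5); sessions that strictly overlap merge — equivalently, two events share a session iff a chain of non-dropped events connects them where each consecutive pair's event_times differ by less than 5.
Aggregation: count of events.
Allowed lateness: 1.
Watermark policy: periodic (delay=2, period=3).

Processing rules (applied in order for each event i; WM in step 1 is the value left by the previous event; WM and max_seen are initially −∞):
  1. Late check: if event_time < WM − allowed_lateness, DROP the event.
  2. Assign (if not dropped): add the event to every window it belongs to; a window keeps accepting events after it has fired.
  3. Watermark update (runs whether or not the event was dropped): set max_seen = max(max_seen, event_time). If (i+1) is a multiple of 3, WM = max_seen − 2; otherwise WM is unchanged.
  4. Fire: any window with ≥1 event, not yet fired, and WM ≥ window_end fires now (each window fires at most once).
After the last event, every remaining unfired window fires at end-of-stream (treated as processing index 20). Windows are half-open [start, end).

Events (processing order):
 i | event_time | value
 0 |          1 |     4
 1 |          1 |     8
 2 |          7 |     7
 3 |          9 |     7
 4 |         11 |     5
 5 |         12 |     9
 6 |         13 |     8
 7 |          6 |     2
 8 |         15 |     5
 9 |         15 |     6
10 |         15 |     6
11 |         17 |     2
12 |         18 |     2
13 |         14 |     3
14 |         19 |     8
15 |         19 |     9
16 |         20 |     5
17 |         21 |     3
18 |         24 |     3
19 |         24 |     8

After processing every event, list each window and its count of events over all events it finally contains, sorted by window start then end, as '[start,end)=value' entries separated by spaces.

i=0 t=1 v=4: → [1,6); WM=−∞
i=1 t=1 v=8: → [1,6); WM=−∞
i=2 t=7 v=7: → [7,12); WM=5
i=3 t=9 v=7: → [7,14); WM=5
i=4 t=11 v=5: → [7,16); WM=5
i=5 t=12 v=9: → [7,17); WM=10
i=6 t=13 v=8: → [7,18); WM=10
i=7 t=6 v=2: DROP (t<10-1); WM=10
i=8 t=15 v=5: → [7,20); WM=13
i=9 t=15 v=6: → [7,20); WM=13
i=10 t=15 v=6: → [7,20); WM=13
i=11 t=17 v=2: → [7,22); WM=15
i=12 t=18 v=2: → [7,23); WM=15
i=13 t=14 v=3: → [7,23); WM=15
i=14 t=19 v=8: → [7,24); WM=17
i=15 t=19 v=9: → [7,24); WM=17
i=16 t=20 v=5: → [7,25); WM=17
i=17 t=21 v=3: → [7,26); WM=19
i=18 t=24 v=3: → [7,29); WM=19
i=19 t=24 v=8: → [7,29); WM=19

[1,6)=2 [7,29)=17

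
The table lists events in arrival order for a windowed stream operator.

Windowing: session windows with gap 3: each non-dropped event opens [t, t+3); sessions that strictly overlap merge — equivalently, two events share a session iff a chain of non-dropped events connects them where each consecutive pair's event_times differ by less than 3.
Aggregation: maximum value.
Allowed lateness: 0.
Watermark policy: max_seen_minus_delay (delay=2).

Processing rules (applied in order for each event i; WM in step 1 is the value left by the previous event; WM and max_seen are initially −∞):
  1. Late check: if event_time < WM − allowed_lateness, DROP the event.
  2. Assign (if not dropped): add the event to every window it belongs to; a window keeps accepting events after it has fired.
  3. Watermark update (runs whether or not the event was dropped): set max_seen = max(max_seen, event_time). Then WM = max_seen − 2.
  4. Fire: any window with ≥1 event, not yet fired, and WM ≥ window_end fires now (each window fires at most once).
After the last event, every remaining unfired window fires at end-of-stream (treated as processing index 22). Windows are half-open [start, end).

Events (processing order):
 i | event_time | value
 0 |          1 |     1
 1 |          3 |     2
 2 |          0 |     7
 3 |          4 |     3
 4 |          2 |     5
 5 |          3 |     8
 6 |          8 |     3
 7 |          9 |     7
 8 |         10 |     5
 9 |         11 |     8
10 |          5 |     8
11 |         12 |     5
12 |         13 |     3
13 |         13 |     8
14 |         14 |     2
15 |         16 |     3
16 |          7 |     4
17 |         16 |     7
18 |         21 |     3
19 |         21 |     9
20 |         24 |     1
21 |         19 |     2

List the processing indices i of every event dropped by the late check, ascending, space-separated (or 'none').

i=0 t=1 v=1: → [1,4); WM=-1
i=1 t=3 v=2: → [1,6); WM=1
i=2 t=0 v=7: DROP (t<1-0); WM=1
i=3 t=4 v=3: → [1,7); WM=2
i=4 t=2 v=5: → [1,7); WM=2
i=5 t=3 v=8: → [1,7); WM=2
i=6 t=8 v=3: → [8,11); WM=6
i=7 t=9 v=7: → [8,12); WM=7
i=8 t=10 v=5: → [8,13); WM=8
i=9 t=11 v=8: → [8,14); WM=9
i=10 t=5 v=8: DROP (t<9-0); WM=9
i=11 t=12 v=5: → [8,15); WM=10
i=12 t=13 v=3: → [8,16); WM=11
i=13 t=13 v=8: → [8,16); WM=11
i=14 t=14 v=2: → [8,17); WM=12
i=15 t=16 v=3: → [8,19); WM=14
i=16 t=7 v=4: DROP (t<14-0); WM=14
i=17 t=16 v=7: → [8,19); WM=14
i=18 t=21 v=3: → [21,24); WM=19
i=19 t=21 v=9: → [21,24); WM=19
i=20 t=24 v=1: → [24,27); WM=22
i=21 t=19 v=2: DROP (t<22-0); WM=22

2 10 16 21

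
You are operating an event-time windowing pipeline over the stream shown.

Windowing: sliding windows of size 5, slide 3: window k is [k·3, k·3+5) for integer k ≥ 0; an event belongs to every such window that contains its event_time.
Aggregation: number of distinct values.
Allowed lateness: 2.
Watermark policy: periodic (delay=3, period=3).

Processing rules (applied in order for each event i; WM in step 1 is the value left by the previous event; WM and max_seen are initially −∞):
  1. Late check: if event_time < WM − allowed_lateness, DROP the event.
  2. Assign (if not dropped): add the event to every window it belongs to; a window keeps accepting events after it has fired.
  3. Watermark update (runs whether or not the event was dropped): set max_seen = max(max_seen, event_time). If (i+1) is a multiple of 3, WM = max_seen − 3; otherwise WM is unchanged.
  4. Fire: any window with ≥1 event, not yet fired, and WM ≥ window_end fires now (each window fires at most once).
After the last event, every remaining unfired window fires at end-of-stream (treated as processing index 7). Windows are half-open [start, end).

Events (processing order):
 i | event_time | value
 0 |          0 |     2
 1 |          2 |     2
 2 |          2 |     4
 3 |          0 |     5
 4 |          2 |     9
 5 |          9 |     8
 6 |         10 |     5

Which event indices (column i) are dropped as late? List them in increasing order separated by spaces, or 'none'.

none

i=0 t=0 v=2: → [0,5); WM=−∞
i=1 t=2 v=2: → [0,5); WM=−∞
i=2 t=2 v=4: → [0,5); WM=-1
i=3 t=0 v=5: → [0,5); WM=-1
i=4 t=2 v=9: → [0,5); WM=-1
i=5 t=9 v=8: → [9,14),[6,11); WM=6; [0,5) fires=4
i=6 t=10 v=5: → [9,14),[6,11); WM=6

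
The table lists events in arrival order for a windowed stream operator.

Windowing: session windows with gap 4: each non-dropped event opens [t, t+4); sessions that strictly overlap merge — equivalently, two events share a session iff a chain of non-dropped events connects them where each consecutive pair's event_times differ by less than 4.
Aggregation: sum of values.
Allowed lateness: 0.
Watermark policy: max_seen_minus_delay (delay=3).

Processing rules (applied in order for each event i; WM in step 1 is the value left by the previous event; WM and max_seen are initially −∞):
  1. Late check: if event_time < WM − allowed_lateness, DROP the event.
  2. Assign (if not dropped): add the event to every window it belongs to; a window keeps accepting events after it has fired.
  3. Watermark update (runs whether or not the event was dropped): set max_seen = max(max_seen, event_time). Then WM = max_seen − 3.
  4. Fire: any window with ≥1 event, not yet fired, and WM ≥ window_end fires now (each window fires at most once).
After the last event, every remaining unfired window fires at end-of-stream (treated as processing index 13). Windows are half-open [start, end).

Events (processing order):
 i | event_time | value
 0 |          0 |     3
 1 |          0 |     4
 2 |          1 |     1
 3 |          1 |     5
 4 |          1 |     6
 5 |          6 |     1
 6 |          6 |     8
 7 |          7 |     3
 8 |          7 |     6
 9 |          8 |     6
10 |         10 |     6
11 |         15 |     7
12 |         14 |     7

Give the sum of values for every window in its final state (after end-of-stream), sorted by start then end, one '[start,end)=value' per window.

[0,5)=19 [6,14)=30 [14,19)=14

i=0 t=0 v=3: → [0,4); WM=-3
i=1 t=0 v=4: → [0,4); WM=-3
i=2 t=1 v=1: → [0,5); WM=-2
i=3 t=1 v=5: → [0,5); WM=-2
i=4 t=1 v=6: → [0,5); WM=-2
i=5 t=6 v=1: → [6,10); WM=3
i=6 t=6 v=8: → [6,10); WM=3
i=7 t=7 v=3: → [6,11); WM=4
i=8 t=7 v=6: → [6,11); WM=4
i=9 t=8 v=6: → [6,12); WM=5
i=10 t=10 v=6: → [6,14); WM=7
i=11 t=15 v=7: → [15,19); WM=12
i=12 t=14 v=7: → [14,19); WM=12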